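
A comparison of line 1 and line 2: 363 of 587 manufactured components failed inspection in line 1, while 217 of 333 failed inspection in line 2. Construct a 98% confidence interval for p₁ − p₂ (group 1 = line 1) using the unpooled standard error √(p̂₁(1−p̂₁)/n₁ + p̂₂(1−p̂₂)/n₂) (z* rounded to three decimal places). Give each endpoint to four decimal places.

p̂₁ = 0.61840, p̂₂ = 0.65165, so the observed difference is -0.03325.
SE = √(0.000402013 + 0.000681687) = √0.001083700 = 0.032920.
z* = 2.326 at the 98% level. Margin = 2.326·0.032920 = 0.07657.
So the interval runs from -0.1098 to 0.0433.

(-0.1098, 0.0433)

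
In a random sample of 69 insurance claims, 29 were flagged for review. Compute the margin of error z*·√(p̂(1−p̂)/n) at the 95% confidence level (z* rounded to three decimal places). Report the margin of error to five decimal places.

ME = 0.11647

The sample proportion is 29/69 = 0.42029.
SE(p̂) = √(0.42029·0.57971/69) = 0.059423.
The 95% critical value is z* = 1.960.
ME = 1.960·0.059423 = 0.11647.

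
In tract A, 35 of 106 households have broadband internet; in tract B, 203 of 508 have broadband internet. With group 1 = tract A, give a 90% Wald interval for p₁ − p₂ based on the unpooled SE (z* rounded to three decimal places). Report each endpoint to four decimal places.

p̂₁ = 35/106 = 0.33019, p̂₂ = 203/508 = 0.39961; p̂₁ − p̂₂ = -0.06942.
Unpooled SE = √(p̂₁(1−p̂₁)/n₁ + p̂₂(1−p̂₂)/n₂) = √(0.002086454 + 0.000472286) = 0.050584.
z* = 1.645 at the 90% level. Margin = 1.645·0.050584 = 0.08321.
CI: -0.06942 ± 0.08321 = (-0.1526, 0.0138).

(-0.1526, 0.0138)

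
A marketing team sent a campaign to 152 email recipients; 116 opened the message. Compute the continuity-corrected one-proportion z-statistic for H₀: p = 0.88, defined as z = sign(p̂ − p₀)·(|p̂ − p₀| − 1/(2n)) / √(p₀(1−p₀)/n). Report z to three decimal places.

z = -4.308

p̂ = 116/152 = 0.76316. p̂ − p₀ = -0.116842.
Continuity correction 1/(2n) = 1/304 = 0.003289.
Corrected numerator: |-0.116842| − 0.003289 = 0.113553.
Under H₀, SE = √(p₀(1−p₀)/n) = √(0.88·0.12/152) = √0.000694737 = 0.026358.
z = −0.113553/0.026358 = -4.308.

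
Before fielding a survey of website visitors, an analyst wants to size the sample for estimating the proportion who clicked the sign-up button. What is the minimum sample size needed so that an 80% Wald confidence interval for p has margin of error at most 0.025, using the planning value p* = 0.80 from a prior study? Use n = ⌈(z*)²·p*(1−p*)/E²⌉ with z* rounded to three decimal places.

n = 421

z* = 1.282 at the 80% level.
p*(1−p*) = 0.1600.
(z*)²·p*(1−p*)/E² = 1.643524·0.1600/0.000625 = 420.742.
⌈420.742⌉ = 421.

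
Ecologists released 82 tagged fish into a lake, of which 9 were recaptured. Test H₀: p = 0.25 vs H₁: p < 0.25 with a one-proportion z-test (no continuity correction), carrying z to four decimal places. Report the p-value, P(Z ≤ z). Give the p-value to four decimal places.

p-value = 0.0017

p̂ = 9/82 = 0.10976.
SE₀ = √(0.25·0.75/82) = 0.047818.
Test statistic (full precision, shown to 4 dp): z = (9/82 − 0.25)/SE₀ ≈ -2.9329.
p-value = P(Z ≤ z) with z = -2.9329 → 0.0017.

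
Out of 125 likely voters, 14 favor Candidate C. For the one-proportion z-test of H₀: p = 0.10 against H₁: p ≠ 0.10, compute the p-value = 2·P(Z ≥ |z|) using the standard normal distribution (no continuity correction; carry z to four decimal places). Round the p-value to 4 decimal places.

p-value = 0.6547

The sample proportion is 14/125 = 0.11200.
Null standard error: √(0.10·0.90/125) = √0.000720000 = 0.026833.
z = (p̂ − p₀)/SE = (14/125 − 0.10)/0.026833 ≈ 0.4472.
From the standard normal, 2·P(Z ≥ |z|) = 0.6547.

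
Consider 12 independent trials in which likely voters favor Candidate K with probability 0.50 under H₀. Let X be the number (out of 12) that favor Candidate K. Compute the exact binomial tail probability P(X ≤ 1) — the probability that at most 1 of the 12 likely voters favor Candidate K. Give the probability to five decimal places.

X ~ Binomial(n=12, p=0.50).
P(X ≤ 1) = C(12,0)·0.50^0·0.50^12 + C(12,1)·0.50^1·0.50^11.
= 0.000244 + 0.002930 = 0.00317.

P = 0.00317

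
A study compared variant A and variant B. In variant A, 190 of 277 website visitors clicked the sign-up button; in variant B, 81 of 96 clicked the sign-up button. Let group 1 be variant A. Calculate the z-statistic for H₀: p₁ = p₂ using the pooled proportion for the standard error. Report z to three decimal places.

z = -2.990

p̂₁ = 190/277 = 0.68592, p̂₂ = 81/96 = 0.84375.
Pooling: p̂ = 271/373 = 0.72654.
Pooled SE = √[0.1986789·0.01402677] ≈ 0.052790.
z = -0.15783/0.052790 = -2.990.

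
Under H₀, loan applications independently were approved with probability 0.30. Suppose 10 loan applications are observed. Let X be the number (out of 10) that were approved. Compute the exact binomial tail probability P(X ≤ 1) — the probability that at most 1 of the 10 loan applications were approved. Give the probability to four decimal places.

P = 0.1493

X ~ Binomial(n=10, p=0.30).
P(X ≤ 1) = C(10,0)·0.30^0·0.70^10 + C(10,1)·0.30^1·0.70^9.
= 0.028248 + 0.121061 = 0.1493.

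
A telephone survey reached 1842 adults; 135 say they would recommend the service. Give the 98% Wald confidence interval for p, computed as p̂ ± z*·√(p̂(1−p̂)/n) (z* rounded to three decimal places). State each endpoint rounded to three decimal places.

(0.059, 0.087)

The sample proportion is 135/1842 = 0.07329.
Standard error of p̂: √(0.067918/1842) = √0.000036872 = 0.006072.
z* = 2.326 at the 98% level.
Margin of error: 2.326 × 0.006072 = 0.01412.
So the interval runs from 0.059 to 0.087.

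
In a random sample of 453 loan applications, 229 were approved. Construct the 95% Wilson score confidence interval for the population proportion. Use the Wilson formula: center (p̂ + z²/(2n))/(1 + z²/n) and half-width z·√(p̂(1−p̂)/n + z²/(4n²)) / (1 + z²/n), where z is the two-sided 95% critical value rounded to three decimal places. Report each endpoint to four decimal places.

Here p̂ = 229/453 = 0.50552 and z = 1.960 (z² = 3.841600).
Denominator 1 + z²/n = 1 + 3.841600/453 = 1.008480.
Adjusted center: (0.50552 + z²/(2n))/1.008480 = 0.50547.
Radicand: p̂(1−p̂)/n + z²/(4n²) = 0.000551809 + 0.000004680 = 0.000556489.
Half-width = 1.960·√0.000556489/1.008480 = 0.04585.
CI: 0.50547 ± 0.04585 = (0.4596, 0.5513).

(0.4596, 0.5513)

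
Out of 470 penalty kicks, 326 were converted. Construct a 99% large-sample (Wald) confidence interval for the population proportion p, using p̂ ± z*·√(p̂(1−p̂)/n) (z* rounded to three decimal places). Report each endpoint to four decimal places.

(0.6388, 0.7484)

p̂ = 326/470 = 0.69362.
SE = √(p̂(1−p̂)/n) = √(0.212512/470) = 0.021264.
The 99% critical value is z* = 2.576.
Margin = 2.576·0.021264 = 0.05478.
CI: 0.69362 ± 0.05478 = (0.6388, 0.7484).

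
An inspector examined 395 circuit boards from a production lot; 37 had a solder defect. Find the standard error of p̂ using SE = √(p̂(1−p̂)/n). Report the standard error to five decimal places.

SE = 0.01466

p̂ = 37/395 = 0.09367.
p̂(1−p̂) = 0.09367·0.90633 = 0.084896.
Dividing by n and taking the root: √0.000214927 = 0.01466.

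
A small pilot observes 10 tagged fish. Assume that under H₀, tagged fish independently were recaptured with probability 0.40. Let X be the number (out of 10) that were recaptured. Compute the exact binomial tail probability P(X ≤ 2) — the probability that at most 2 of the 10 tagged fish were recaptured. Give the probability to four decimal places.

X is binomial with n = 10 and p = 0.40.
P(X ≤ 2) = C(10,0)·0.40^0·0.60^10 + C(10,1)·0.40^1·0.60^9 + C(10,2)·0.40^2·0.60^8.
= 0.006047 + 0.040311 + 0.120932 = 0.1673.

P = 0.1673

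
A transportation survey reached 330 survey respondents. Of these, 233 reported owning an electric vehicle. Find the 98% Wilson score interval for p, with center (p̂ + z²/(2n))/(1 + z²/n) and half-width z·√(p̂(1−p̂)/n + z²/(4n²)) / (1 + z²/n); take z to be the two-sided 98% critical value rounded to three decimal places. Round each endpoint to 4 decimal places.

(0.6448, 0.7607)

p̂ = 233/330 = 0.70606; z = 2.326, so z² = 5.410276.
Denominator 1 + z²/n = 1 + 5.410276/330 = 1.016395.
Adjusted center: (0.70606 + z²/(2n))/1.016395 = 0.70274.
Radicand: p̂(1−p̂)/n + z²/(4n²) = 0.000628906 + 0.000012420 = 0.000641326.
Half-width = z·√(radicand)/denom = 2.326·0.025324/1.016395 = 0.05795.
Interval: 0.70274 ± 0.05795 → (0.6448, 0.7607).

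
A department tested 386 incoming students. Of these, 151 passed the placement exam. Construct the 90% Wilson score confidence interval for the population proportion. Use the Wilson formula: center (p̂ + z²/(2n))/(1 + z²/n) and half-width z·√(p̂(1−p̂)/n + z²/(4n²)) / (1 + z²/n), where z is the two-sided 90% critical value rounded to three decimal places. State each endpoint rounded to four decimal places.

p̂ = 151/386 = 0.39119; z = 1.645, so z² = 2.706025.
1 + z²/n = 1.007010.
Center = (0.39119 + 0.003505)/1.007010 = 0.39195.
Radicand: p̂(1−p̂)/n + z²/(4n²) = 0.000616997 + 0.000004540 = 0.000621537.
Half-width = 1.645·√0.000621537/1.007010 = 0.04073.
Interval: 0.39195 ± 0.04073 → (0.3512, 0.4327).

(0.3512, 0.4327)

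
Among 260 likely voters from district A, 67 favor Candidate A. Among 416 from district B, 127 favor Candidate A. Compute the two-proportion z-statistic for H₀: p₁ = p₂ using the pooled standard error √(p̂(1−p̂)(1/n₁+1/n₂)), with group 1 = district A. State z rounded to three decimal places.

p̂₁ = 67/260 = 0.25769, p̂₂ = 127/416 = 0.30529.
Pooling: p̂ = 194/676 = 0.28698.
Pooled SE = √[0.2046234·0.00625000] ≈ 0.035762.
z = -0.04760/0.035762 = -1.331.

z = -1.331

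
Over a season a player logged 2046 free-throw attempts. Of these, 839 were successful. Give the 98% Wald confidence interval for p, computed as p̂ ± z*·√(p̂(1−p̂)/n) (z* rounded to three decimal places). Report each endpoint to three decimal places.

(0.385, 0.435)

Sample proportion p̂ = 839/2046 = 0.41007.
SE(p̂) = √(0.41007·0.58993/2046) = 0.010874.
For 98% confidence, z* = 2.326.
Margin = 2.326·0.010874 = 0.02529.
CI: 0.41007 ± 0.02529 = (0.385, 0.435).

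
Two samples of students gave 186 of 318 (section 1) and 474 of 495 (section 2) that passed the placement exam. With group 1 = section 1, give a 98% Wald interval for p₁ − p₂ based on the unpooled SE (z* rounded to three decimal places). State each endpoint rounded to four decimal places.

p̂₁ = 0.58491, p̂₂ = 0.95758, so the observed difference is -0.37267.
Unpooled SE = √(p̂₁(1−p̂₁)/n₁ + p̂₂(1−p̂₂)/n₂) = √(0.000763494 + 0.000082070) = 0.029079.
For 98% confidence, z* = 2.326. Margin = 2.326·0.029079 = 0.06764.
So the interval runs from -0.4403 to -0.3050.

(-0.4403, -0.3050)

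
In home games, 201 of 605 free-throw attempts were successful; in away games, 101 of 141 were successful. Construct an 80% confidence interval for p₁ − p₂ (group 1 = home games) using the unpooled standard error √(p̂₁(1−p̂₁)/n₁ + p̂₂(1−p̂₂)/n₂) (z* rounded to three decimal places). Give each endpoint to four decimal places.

(-0.4386, -0.3296)

p̂₁ = 0.33223, p̂₂ = 0.71631, so the observed difference is -0.38408.
Unpooled SE = √(p̂₁(1−p̂₁)/n₁ + p̂₂(1−p̂₂)/n₂) = √(0.000366700 + 0.001441199) = 0.042519.
The 80% critical value is z* = 1.282. Margin of error = 0.05451.
Interval: -0.38408 ± 0.05451 → (-0.4386, -0.3296).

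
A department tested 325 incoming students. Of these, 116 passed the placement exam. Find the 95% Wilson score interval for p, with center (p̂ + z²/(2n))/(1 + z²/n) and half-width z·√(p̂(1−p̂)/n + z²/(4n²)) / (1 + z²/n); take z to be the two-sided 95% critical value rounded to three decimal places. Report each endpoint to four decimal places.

Here p̂ = 116/325 = 0.35692 and z = 1.960 (z² = 3.841600).
Denominator 1 + z²/n = 1 + 3.841600/325 = 1.011820.
Center = (0.35692 + 0.005910)/1.011820 = 0.35859.
Radicand: p̂(1−p̂)/n + z²/(4n²) = 0.000706243 + 0.000009093 = 0.000715336.
Half-width = 1.960·√0.000715336/1.011820 = 0.05181.
CI: 0.35859 ± 0.05181 = (0.3068, 0.4104).

(0.3068, 0.4104)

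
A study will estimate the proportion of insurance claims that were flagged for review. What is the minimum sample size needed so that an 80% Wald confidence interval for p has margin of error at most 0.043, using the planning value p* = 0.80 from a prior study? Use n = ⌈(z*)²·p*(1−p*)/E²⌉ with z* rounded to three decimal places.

For 80% confidence, z* = 1.282.
p*(1−p*) = 0.80·0.20 = 0.1600.
(z*)²·p*(1−p*)/E² = 1.643524·0.1600/0.001849 = 142.219.
⌈142.219⌉ = 143.

n = 143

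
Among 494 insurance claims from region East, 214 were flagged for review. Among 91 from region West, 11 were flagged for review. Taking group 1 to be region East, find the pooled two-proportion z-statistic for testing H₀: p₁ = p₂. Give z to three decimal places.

Sample proportions: p̂₁ = 214/494 = 0.43320 and p̂₂ = 11/91 = 0.12088.
Pooling: p̂ = 225/585 = 0.38462.
SE = √[p̂(1−p̂)(1/n₁+1/n₂)] = √[0.38462·0.61538·(1/494+1/91)] ≈ 0.055498.
z = (p̂₁ − p̂₂)/SE = (0.43320 − 0.12088)/0.055498 = 0.31232/0.055498 = 5.628.

z = 5.628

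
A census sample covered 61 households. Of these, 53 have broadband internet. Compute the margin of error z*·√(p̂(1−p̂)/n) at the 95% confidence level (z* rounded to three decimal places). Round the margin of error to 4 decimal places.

With x = 53 successes in n = 61, p̂ = 0.86885.
Standard error of p̂: √(0.113948/61) = √0.001867998 = 0.043220.
z* = 1.960 at the 95% level.
ME = 1.960·0.043220 = 0.0847.

ME = 0.0847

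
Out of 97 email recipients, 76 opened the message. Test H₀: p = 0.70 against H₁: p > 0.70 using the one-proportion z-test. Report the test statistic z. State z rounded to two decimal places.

z = 1.79

The sample proportion is 76/97 = 0.78351.
Null standard error: √(0.70·0.30/97) = √0.002164948 = 0.046529.
z = (p̂ − p₀)/SE = (0.78351 − 0.70)/0.046529 = 1.79.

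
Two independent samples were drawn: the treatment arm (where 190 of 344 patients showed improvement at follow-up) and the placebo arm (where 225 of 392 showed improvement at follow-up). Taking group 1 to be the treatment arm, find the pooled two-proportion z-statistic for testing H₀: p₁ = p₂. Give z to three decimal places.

Sample proportions: p̂₁ = 190/344 = 0.55233 and p̂₂ = 225/392 = 0.57398.
Pooled p̂ = (190+225)/(344+392) = 415/736 = 0.56386.
Pooled SE = √[0.2459221·0.00545800] ≈ 0.036637.
z = -0.02165/0.036637 = -0.591.

z = -0.591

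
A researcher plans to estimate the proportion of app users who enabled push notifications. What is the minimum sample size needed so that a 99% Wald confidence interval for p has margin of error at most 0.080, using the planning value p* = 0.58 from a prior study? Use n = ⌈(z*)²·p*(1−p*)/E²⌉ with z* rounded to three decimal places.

n = 253

For 99% confidence, z* = 2.576.
p*(1−p*) = 0.58·0.42 = 0.2436.
Required n before rounding: 6.635776 × 0.2436 / 0.080² = 252.574.
⌈252.574⌉ = 253.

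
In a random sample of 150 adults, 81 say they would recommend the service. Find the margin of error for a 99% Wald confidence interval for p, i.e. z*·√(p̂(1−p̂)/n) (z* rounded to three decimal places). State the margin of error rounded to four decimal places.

ME = 0.1048

The sample proportion is 81/150 = 0.54000.
Standard error of p̂: √(0.248400/150) = √0.001656000 = 0.040694.
z* = 2.576 at the 99% level.
So ME = 0.1048.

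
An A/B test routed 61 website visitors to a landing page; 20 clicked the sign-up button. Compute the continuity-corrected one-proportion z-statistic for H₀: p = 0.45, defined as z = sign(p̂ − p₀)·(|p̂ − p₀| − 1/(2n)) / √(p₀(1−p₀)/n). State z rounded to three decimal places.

z = -1.789

p̂ = 20/61 = 0.32787. p̂ − p₀ = -0.122131.
Continuity correction 1/(2n) = 1/122 = 0.008197.
Corrected numerator: |-0.122131| − 0.008197 = 0.113934.
Null standard error: √(0.45·0.55/61) = √0.004057377 = 0.063698.
z = −0.113934/0.063698 = -1.789.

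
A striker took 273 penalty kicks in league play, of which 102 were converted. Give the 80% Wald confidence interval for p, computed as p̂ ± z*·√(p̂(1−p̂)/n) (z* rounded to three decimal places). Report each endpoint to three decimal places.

Sample proportion p̂ = 102/273 = 0.37363.
SE(p̂) = √(0.37363·0.62637/273) = 0.029279.
z* = 1.282 at the 80% level.
Margin of error: 1.282 × 0.029279 = 0.03754.
CI: 0.37363 ± 0.03754 = (0.336, 0.411).

(0.336, 0.411)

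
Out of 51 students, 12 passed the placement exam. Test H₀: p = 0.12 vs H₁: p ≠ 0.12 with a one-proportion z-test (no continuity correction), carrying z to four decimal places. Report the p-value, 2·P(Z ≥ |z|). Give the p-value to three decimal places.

p-value = 0.011

With x = 12 successes in n = 51, p̂ = 0.23529.
SE₀ = √(0.12·0.88/51) = 0.045504.
z = (p̂ − p₀)/SE = (12/51 − 0.12)/0.045504 ≈ 2.5337.
From the standard normal, 2·P(Z ≥ |z|) = 0.011.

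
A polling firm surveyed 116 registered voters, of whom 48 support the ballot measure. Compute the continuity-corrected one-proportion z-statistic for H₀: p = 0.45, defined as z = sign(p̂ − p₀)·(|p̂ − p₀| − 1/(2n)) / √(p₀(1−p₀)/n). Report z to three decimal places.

z = -0.691

The sample proportion is 48/116 = 0.41379. p̂ − p₀ = -0.036207.
Continuity correction 1/(2n) = 1/232 = 0.004310.
Corrected numerator: |-0.036207| − 0.004310 = 0.031897.
Under H₀, SE = √(p₀(1−p₀)/n) = √(0.45·0.55/116) = √0.002133621 = 0.046191.
z = −0.031897/0.046191 = -0.691.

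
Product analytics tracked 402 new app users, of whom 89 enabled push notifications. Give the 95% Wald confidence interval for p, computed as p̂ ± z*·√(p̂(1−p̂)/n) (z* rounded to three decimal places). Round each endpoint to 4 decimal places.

(0.1808, 0.2620)

The sample proportion is 89/402 = 0.22139.
SE(p̂) = √(0.22139·0.77861/402) = 0.020708.
z* = 1.960 at the 95% level.
Margin of error: 1.960 × 0.020708 = 0.04059.
Interval: 0.22139 ± 0.04059 → (0.1808, 0.2620).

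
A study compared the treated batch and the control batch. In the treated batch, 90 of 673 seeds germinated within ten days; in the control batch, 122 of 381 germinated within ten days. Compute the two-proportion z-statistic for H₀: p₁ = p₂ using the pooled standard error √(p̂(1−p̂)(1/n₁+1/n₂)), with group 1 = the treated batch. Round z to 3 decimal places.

z = -7.256

Sample proportions: p̂₁ = 90/673 = 0.13373 and p̂₂ = 122/381 = 0.32021.
Pooled p̂ = (90+122)/(673+381) = 212/1054 = 0.20114.
SE = √[p̂(1−p̂)(1/n₁+1/n₂)] = √[0.20114·0.79886·(1/673+1/381)] ≈ 0.025700.
z = -0.18648/0.025700 = -7.256.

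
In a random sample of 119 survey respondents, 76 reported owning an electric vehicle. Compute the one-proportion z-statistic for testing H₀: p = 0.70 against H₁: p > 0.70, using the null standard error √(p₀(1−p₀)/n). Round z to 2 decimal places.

The sample proportion is 76/119 = 0.63866.
Under H₀, SE = √(p₀(1−p₀)/n) = √(0.70·0.30/119) = √0.001764706 = 0.042008.
z = (0.63866 − 0.70)/0.042008 = -0.06134/0.042008 = -1.46.

z = -1.46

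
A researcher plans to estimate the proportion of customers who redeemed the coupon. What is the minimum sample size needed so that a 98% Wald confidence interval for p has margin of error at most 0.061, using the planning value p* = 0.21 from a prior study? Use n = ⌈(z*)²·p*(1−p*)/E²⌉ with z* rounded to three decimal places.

n = 242

For 98% confidence, z* = 2.326.
p*(1−p*) = 0.21·0.79 = 0.1659.
(z*)²·p*(1−p*)/E² = 5.410276·0.1659/0.003721 = 241.216.
⌈241.216⌉ = 242.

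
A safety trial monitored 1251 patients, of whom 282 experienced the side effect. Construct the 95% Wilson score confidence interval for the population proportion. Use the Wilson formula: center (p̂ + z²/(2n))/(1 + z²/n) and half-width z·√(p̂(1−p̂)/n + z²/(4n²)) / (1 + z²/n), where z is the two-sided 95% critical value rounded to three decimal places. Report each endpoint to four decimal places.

(0.2031, 0.2494)

p̂ = 282/1251 = 0.22542; z = 1.960, so z² = 3.841600.
1 + z²/n = 1.003071.
Adjusted center: (0.22542 + z²/(2n))/1.003071 = 0.22626.
Radicand: p̂(1−p̂)/n + z²/(4n²) = 0.000139573 + 0.000000614 = 0.000140187.
Half-width = 1.960·√0.000140187/1.003071 = 0.02314.
CI: 0.22626 ± 0.02314 = (0.2031, 0.2494).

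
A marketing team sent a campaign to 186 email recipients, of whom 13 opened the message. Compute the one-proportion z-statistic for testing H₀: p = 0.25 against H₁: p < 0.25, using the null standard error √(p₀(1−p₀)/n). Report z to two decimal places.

With x = 13 successes in n = 186, p̂ = 0.06989.
SE₀ = √(0.25·0.75/186) = 0.031750.
z = (p̂ − p₀)/SE = (0.06989 − 0.25)/0.031750 = -5.67.

z = -5.67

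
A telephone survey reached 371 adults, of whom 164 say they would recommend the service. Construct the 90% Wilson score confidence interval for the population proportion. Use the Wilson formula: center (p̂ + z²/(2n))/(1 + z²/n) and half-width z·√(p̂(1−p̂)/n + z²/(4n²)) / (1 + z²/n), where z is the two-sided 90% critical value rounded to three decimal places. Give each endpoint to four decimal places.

(0.4002, 0.4847)

Here p̂ = 164/371 = 0.44205 and z = 1.645 (z² = 2.706025).
1 + z²/n = 1.007294.
Adjusted center: (0.44205 + z²/(2n))/1.007294 = 0.44247.
Radicand: p̂(1−p̂)/n + z²/(4n²) = 0.000664802 + 0.000004915 = 0.000669717.
Half-width = z·√(radicand)/denom = 1.645·0.025879/1.007294 = 0.04226.
Interval: 0.44247 ± 0.04226 → (0.4002, 0.4847).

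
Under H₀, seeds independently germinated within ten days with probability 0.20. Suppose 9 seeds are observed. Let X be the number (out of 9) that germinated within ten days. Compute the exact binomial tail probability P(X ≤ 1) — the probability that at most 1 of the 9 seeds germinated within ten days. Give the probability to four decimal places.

X is binomial with n = 9 and p = 0.20.
P(X ≤ 1) = C(9,0)·0.20^0·0.80^9 + C(9,1)·0.20^1·0.80^8.
= 0.134218 + 0.301990 = 0.4362.

P = 0.4362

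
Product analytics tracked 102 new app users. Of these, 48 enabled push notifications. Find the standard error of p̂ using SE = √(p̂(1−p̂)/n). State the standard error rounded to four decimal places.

SE = 0.0494

With x = 48 successes in n = 102, p̂ = 0.47059.
p̂(1−p̂) = 0.249135.
Dividing by n and taking the root: √0.002442500 = 0.0494.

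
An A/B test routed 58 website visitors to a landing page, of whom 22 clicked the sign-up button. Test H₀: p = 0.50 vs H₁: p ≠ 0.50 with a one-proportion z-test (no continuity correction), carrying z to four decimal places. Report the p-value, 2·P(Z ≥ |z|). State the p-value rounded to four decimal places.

p-value = 0.0660

p̂ = 22/58 = 0.37931.
Under H₀, SE = √(p₀(1−p₀)/n) = √(0.50·0.50/58) = √0.004310345 = 0.065653.
Test statistic (full precision, shown to 4 dp): z = (22/58 − 0.50)/SE₀ ≈ -1.8383.
p-value = 2·P(Z ≥ |z|) with z = -1.8383 → 0.0660.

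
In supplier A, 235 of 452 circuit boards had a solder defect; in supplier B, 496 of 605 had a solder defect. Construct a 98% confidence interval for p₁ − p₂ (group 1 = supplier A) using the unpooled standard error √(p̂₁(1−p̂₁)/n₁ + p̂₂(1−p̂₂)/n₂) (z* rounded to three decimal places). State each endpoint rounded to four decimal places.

p̂₁ = 235/452 = 0.51991, p̂₂ = 496/605 = 0.81983; p̂₁ − p̂₂ = -0.29992.
SE = √(0.000552220 + 0.000244142) = √0.000796362 = 0.028220.
z* = 2.326 at the 98% level. Margin of error = 0.06564.
So the interval runs from -0.3656 to -0.2343.

(-0.3656, -0.2343)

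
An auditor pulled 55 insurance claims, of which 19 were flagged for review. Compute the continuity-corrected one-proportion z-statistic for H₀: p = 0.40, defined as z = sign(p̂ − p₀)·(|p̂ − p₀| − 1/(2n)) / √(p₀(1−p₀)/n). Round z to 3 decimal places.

The sample proportion is 19/55 = 0.34545. p̂ − p₀ = -0.054545.
Continuity correction 1/(2n) = 1/110 = 0.009091.
Corrected numerator: |-0.054545| − 0.009091 = 0.045454.
SE₀ = √(0.40·0.60/55) = 0.066058.
z = (−)0.045454/0.066058 = -0.688.

z = -0.688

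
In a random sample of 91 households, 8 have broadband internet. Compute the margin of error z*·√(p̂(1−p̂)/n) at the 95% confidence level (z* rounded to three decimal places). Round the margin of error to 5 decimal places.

The sample proportion is 8/91 = 0.08791.
Standard error of p̂: √(0.080184/91) = √0.000881138 = 0.029684.
z* = 1.960 at the 95% level.
ME = 1.960·0.029684 = 0.05818.

ME = 0.05818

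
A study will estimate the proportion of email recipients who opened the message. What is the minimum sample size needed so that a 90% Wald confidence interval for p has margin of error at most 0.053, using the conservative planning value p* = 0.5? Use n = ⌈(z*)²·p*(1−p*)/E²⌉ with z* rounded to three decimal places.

z* = 1.645 at the 90% level.
p*(1−p*) = 0.2500.
(z*)²·p*(1−p*)/E² = 2.706025·0.2500/0.002809 = 240.835.
⌈240.835⌉ = 241.

n = 241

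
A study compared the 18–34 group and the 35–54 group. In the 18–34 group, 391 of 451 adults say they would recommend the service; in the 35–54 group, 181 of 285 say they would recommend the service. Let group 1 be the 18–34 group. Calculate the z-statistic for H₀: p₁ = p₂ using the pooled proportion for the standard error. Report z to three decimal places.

Sample proportions: p̂₁ = 391/451 = 0.86696 and p̂₂ = 181/285 = 0.63509.
Pooled p̂ = (391+181)/(451+285) = 572/736 = 0.77717.
SE = √[p̂(1−p̂)(1/n₁+1/n₂)] = √[0.77717·0.22283·(1/451+1/285)] ≈ 0.031490.
z = 0.23187/0.031490 = 7.363.

z = 7.363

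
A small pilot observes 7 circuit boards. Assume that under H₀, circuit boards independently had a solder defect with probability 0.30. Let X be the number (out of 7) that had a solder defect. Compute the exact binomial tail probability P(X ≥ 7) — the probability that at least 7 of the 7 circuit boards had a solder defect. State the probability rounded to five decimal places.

P = 0.00022

X ~ Binomial(n=7, p=0.30).
P(X ≥ 7) = C(7,7)·0.30^7·0.70^0.
= 0.000219 = 0.00022.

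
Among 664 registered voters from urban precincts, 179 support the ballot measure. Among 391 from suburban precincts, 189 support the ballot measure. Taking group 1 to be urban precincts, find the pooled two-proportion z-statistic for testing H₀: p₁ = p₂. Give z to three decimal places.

Sample proportions: p̂₁ = 179/664 = 0.26958 and p̂₂ = 189/391 = 0.48338.
Pooled p̂ = (179+189)/(664+391) = 368/1055 = 0.34882.
SE = √[p̂(1−p̂)(1/n₁+1/n₂)] = √[0.34882·0.65118·(1/664+1/391)] ≈ 0.030381.
z = -0.21380/0.030381 = -7.037.

z = -7.037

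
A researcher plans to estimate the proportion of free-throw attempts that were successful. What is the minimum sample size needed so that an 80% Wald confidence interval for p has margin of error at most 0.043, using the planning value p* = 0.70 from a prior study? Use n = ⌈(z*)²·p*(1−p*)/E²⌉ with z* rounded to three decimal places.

For 80% confidence, z* = 1.282.
p*(1−p*) = 0.2100.
Required n before rounding: 1.643524 × 0.2100 / 0.043² = 186.663.
⌈186.663⌉ = 187.

n = 187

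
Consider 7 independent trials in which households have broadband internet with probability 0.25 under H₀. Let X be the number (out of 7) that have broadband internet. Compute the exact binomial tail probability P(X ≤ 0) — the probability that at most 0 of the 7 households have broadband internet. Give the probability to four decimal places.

P = 0.1335

X ~ Binomial(n=7, p=0.25).
P(X ≤ 0) = C(7,0)·0.25^0·0.75^7.
= 0.133484 = 0.1335.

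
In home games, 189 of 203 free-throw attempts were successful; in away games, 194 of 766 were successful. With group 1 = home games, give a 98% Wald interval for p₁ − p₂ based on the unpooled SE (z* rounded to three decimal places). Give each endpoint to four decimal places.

p̂₁ = 189/203 = 0.93103, p̂₂ = 194/766 = 0.25326; p̂₁ − p̂₂ = 0.67777.
Unpooled SE = √(p̂₁(1−p̂₁)/n₁ + p̂₂(1−p̂₂)/n₂) = √(0.000316302 + 0.000246895) = 0.023732.
z* = 2.326 at the 98% level. Margin = 2.326·0.023732 = 0.05520.
So the interval runs from 0.6226 to 0.7330.

(0.6226, 0.7330)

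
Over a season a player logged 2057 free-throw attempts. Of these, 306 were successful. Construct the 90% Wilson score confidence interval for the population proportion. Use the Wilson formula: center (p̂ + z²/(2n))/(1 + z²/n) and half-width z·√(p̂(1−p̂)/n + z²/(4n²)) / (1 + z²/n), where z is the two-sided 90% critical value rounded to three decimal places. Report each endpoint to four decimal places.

(0.1363, 0.1621)

p̂ = 306/2057 = 0.14876; z = 1.645, so z² = 2.706025.
Denominator 1 + z²/n = 1 + 2.706025/2057 = 1.001316.
Adjusted center: (0.14876 + z²/(2n))/1.001316 = 0.14922.
Radicand: p̂(1−p̂)/n + z²/(4n²) = 0.000061561 + 0.000000160 = 0.000061721.
Half-width = 1.645·√0.000061721/1.001316 = 0.01291.
So the interval runs from 0.1363 to 0.1621.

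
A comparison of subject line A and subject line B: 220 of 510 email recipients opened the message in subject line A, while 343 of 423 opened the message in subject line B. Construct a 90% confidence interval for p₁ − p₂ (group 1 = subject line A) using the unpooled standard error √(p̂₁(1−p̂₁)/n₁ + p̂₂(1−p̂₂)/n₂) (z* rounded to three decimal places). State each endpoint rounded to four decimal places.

(-0.4273, -0.3317)

p̂₁ = 220/510 = 0.43137, p̂₂ = 343/423 = 0.81087; p̂₁ − p̂₂ = -0.37950.
Unpooled SE = √(p̂₁(1−p̂₁)/n₁ + p̂₂(1−p̂₂)/n₂) = √(0.000480961 + 0.000362546) = 0.029043.
For 90% confidence, z* = 1.645. Margin of error = 0.04778.
CI: -0.37950 ± 0.04778 = (-0.4273, -0.3317).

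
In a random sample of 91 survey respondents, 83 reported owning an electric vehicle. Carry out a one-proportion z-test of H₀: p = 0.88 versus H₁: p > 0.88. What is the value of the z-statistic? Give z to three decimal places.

With x = 83 successes in n = 91, p̂ = 0.91209.
Null standard error: √(0.88·0.12/91) = √0.001160440 = 0.034065.
z = (0.91209 − 0.88)/0.034065 = 0.03209/0.034065 = 0.942.

z = 0.942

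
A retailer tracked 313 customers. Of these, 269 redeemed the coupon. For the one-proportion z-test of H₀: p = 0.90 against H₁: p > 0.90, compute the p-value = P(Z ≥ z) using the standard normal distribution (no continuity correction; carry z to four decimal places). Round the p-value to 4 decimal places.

The sample proportion is 269/313 = 0.85942.
SE₀ = √(0.90·0.10/313) = 0.016957.
z = (p̂ − p₀)/SE = (269/313 − 0.90)/0.016957 ≈ -2.3928.
p-value = P(Z ≥ z) with z = -2.3928 → 0.9916.

p-value = 0.9916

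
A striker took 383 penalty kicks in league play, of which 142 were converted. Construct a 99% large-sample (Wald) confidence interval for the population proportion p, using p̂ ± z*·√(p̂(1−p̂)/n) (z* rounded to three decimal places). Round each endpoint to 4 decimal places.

(0.3072, 0.4343)

Sample proportion p̂ = 142/383 = 0.37076.
Standard error of p̂: √(0.233296/383) = √0.000609129 = 0.024681.
For 99% confidence, z* = 2.576.
Margin of error: 2.576 × 0.024681 = 0.06358.
So the interval runs from 0.3072 to 0.4343.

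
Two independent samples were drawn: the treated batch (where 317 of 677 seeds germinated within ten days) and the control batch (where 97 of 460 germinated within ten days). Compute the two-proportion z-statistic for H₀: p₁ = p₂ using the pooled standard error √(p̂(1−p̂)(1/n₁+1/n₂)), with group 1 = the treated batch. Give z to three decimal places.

Sample proportions: p̂₁ = 317/677 = 0.46824 and p̂₂ = 97/460 = 0.21087.
Pooling: p̂ = 414/1137 = 0.36412.
Pooled SE = √[0.2315356·0.00365102] ≈ 0.029075.
z = 0.25737/0.029075 = 8.852.

z = 8.852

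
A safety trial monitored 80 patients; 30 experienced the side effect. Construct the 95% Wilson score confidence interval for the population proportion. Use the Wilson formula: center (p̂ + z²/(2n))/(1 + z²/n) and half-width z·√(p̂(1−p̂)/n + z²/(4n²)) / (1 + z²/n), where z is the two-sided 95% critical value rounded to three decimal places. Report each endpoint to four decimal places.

(0.2769, 0.4845)

Here p̂ = 30/80 = 0.37500 and z = 1.960 (z² = 3.841600).
Denominator 1 + z²/n = 1 + 3.841600/80 = 1.048020.
Center = (0.37500 + 0.024010)/1.048020 = 0.38073.
Radicand: p̂(1−p̂)/n + z²/(4n²) = 0.002929688 + 0.000150062 = 0.003079750.
Half-width = 1.960·√0.003079750/1.048020 = 0.10379.
So the interval runs from 0.2769 to 0.4845.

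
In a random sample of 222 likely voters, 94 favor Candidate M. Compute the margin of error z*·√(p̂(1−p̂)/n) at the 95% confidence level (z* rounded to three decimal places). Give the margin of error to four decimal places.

ME = 0.0650

With x = 94 successes in n = 222, p̂ = 0.42342.
SE(p̂) = √(0.42342·0.57658/222) = 0.033162.
The 95% critical value is z* = 1.960.
Margin of error = z*·SE = 1.960 × 0.033162 = 0.0650.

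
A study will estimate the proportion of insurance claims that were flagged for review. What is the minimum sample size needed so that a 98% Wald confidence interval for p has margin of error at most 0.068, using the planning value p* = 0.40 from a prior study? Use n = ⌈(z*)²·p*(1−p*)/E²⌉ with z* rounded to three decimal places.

n = 281

For 98% confidence, z* = 2.326.
p*(1−p*) = 0.40·0.60 = 0.2400.
Required n before rounding: 5.410276 × 0.2400 / 0.068² = 280.810.
⌈280.810⌉ = 281.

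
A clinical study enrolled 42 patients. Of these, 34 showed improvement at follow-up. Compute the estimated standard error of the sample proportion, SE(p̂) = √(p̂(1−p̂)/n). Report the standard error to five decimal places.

SE = 0.06059

Sample proportion p̂ = 34/42 = 0.80952.
p̂(1−p̂) = 0.80952·0.19048 = 0.154197.
SE = √(0.154197/42) = 0.06059.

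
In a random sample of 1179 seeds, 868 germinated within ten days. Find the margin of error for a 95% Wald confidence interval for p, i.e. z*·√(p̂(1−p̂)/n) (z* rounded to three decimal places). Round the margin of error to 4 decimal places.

Sample proportion p̂ = 868/1179 = 0.73622.
Standard error of p̂: √(0.194201/1179) = √0.000164717 = 0.012834.
For 95% confidence, z* = 1.960.
So ME = 0.0252.

ME = 0.0252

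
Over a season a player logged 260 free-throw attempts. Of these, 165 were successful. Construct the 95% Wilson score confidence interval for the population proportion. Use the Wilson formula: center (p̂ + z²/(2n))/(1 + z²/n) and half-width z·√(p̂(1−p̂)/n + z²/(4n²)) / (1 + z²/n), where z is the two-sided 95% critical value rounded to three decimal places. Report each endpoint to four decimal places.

Here p̂ = 165/260 = 0.63462 and z = 1.960 (z² = 3.841600).
1 + z²/n = 1.014775.
Adjusted center: (0.63462 + z²/(2n))/1.014775 = 0.63266.
Radicand: p̂(1−p̂)/n + z²/(4n²) = 0.000891841 + 0.000014207 = 0.000906048.
Half-width = z·√(radicand)/denom = 1.960·0.030101/1.014775 = 0.05814.
So the interval runs from 0.5745 to 0.6908.

(0.5745, 0.6908)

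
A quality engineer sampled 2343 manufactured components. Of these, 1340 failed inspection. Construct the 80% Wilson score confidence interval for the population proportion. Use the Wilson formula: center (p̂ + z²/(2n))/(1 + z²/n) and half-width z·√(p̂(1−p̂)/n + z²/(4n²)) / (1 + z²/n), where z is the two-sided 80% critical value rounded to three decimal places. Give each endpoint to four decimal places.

Here p̂ = 1340/2343 = 0.57192 and z = 1.282 (z² = 1.643524).
1 + z²/n = 1.000701.
Center = (0.57192 + 0.000351)/1.000701 = 0.57187.
Radicand: p̂(1−p̂)/n + z²/(4n²) = 0.000104493 + 0.000000075 = 0.000104568.
Half-width = z·√(radicand)/denom = 1.282·0.010226/1.000701 = 0.01310.
So the interval runs from 0.5588 to 0.5850.

(0.5588, 0.5850)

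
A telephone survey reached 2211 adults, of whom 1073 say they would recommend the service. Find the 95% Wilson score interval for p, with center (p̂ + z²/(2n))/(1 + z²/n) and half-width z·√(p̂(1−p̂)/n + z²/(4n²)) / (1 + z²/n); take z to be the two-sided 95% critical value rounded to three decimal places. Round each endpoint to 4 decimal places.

p̂ = 1073/2211 = 0.48530; z = 1.960, so z² = 3.841600.
1 + z²/n = 1.001737.
Center = (0.48530 + 0.000869)/1.001737 = 0.48533.
Radicand: p̂(1−p̂)/n + z²/(4n²) = 0.000112973 + 0.000000196 = 0.000113169.
Half-width = 1.960·√0.000113169/1.001737 = 0.02081.
CI: 0.48533 ± 0.02081 = (0.4645, 0.5061).

(0.4645, 0.5061)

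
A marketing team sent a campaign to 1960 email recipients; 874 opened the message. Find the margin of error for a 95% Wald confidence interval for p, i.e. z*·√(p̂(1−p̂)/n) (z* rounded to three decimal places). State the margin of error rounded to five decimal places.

ME = 0.02201

With x = 874 successes in n = 1960, p̂ = 0.44592.
Standard error of p̂: √(0.247075/1960) = √0.000126059 = 0.011228.
For 95% confidence, z* = 1.960.
So ME = 0.02201.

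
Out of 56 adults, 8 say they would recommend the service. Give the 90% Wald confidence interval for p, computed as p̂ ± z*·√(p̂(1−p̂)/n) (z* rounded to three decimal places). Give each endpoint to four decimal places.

(0.0659, 0.2198)

The sample proportion is 8/56 = 0.14286.
SE = √(p̂(1−p̂)/n) = √(0.122449/56) = 0.046761.
For 90% confidence, z* = 1.645.
Margin of error: 1.645 × 0.046761 = 0.07692.
CI: 0.14286 ± 0.07692 = (0.0659, 0.2198).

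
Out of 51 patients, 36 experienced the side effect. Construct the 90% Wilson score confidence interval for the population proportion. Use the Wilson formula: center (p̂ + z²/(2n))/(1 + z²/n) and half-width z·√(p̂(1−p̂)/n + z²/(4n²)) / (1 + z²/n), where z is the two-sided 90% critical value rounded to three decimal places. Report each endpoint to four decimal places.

Here p̂ = 36/51 = 0.70588 and z = 1.645 (z² = 2.706025).
Denominator 1 + z²/n = 1 + 2.706025/51 = 1.053059.
Adjusted center: (0.70588 + z²/(2n))/1.053059 = 0.69551.
Radicand: p̂(1−p̂)/n + z²/(4n²) = 0.004070832 + 0.000260095 = 0.004330927.
Half-width = 1.645·√0.004330927/1.053059 = 0.10280.
Interval: 0.69551 ± 0.10280 → (0.5927, 0.7983).

(0.5927, 0.7983)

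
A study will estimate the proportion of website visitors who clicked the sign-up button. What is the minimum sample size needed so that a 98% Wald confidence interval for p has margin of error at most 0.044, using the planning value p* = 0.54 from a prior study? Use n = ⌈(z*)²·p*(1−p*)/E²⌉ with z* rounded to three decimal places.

n = 695

For 98% confidence, z* = 2.326.
p*(1−p*) = 0.54·0.46 = 0.2484.
(z*)²·p*(1−p*)/E² = 5.410276·0.2484/0.001936 = 694.170.
⌈694.170⌉ = 695.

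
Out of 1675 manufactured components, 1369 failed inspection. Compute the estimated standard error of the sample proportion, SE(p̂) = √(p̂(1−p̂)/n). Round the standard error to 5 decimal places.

SE = 0.00944

The sample proportion is 1369/1675 = 0.81731.
p̂(1−p̂) = 0.81731·0.18269 = 0.149314.
Dividing by n and taking the root: √0.000089143 = 0.00944.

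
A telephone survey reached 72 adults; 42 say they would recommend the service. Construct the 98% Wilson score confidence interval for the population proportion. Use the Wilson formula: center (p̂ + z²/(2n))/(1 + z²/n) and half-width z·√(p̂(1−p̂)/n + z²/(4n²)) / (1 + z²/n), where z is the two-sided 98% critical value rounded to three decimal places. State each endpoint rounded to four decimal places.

Here p̂ = 42/72 = 0.58333 and z = 2.326 (z² = 5.410276).
1 + z²/n = 1.075143.
Center = (0.58333 + 0.037571)/1.075143 = 0.57751.
Radicand: p̂(1−p̂)/n + z²/(4n²) = 0.003375772 + 0.000260912 = 0.003636684.
Half-width = z·√(radicand)/denom = 2.326·0.060305/1.075143 = 0.13047.
Interval: 0.57751 ± 0.13047 → (0.4470, 0.7080).

(0.4470, 0.7080)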